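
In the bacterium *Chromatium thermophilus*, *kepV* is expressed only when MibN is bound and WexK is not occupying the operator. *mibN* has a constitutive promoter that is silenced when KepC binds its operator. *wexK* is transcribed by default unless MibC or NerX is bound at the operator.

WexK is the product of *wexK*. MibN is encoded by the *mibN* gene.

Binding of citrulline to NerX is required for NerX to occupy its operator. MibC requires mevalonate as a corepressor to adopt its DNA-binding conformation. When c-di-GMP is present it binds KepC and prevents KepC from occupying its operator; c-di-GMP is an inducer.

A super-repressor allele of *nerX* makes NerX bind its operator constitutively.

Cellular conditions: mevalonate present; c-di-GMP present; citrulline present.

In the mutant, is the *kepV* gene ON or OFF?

c-di-GMP is present, so KepC is inactive.
With no repressor bound, *mibN* is transcribed.
So MibN is produced and active.
Mevalonate is present, so MibC is active.
NerX is constitutively active in this strain.
With repressor MibC bound, *wexK* is not transcribed.
So WexK is not produced.
No repressor is bound and MibN is active, so *kepV* is transcribed.

ON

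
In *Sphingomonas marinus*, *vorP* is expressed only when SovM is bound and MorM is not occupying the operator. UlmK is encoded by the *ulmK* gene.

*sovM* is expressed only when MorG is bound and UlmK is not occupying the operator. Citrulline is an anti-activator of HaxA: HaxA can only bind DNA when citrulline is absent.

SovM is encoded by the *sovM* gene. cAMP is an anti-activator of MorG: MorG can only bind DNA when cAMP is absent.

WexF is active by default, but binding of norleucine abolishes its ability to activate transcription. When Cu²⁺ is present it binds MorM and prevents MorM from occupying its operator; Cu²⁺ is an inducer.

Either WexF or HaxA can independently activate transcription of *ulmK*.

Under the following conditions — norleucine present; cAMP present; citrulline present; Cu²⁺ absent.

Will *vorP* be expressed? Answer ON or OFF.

Cu²⁺ is absent, so MorM is active.
cAMP is present, so MorG is inactive.
Norleucine is present, so WexF is inactive.
Citrulline is present, so HaxA is inactive.
No activator is available at the *ulmK* promoter, so *ulmK* is not transcribed.
So UlmK is not produced.
Required activator MorG is absent, so *sovM* is not transcribed.
So SovM is not produced.
With repressor MorM bound, *vorP* is not transcribed.

OFF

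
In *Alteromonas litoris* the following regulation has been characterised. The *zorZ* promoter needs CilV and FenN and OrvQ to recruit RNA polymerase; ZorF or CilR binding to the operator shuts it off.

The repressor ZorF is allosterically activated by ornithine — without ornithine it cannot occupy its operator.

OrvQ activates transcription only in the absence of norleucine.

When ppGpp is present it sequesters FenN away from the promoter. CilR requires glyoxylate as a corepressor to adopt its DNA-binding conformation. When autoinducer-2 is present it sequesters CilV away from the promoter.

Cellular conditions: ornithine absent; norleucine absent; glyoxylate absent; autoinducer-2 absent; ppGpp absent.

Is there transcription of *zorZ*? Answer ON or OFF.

Autoinducer-2 is absent, so CilV is active.
ppGpp is absent, so FenN is active.
Ornithine is absent, so ZorF is inactive.
Glyoxylate is absent, so CilR is inactive.
Norleucine is absent, so OrvQ is active.
No repressor is bound and CilV and FenN and OrvQ are active, so *zorZ* is transcribed.

ON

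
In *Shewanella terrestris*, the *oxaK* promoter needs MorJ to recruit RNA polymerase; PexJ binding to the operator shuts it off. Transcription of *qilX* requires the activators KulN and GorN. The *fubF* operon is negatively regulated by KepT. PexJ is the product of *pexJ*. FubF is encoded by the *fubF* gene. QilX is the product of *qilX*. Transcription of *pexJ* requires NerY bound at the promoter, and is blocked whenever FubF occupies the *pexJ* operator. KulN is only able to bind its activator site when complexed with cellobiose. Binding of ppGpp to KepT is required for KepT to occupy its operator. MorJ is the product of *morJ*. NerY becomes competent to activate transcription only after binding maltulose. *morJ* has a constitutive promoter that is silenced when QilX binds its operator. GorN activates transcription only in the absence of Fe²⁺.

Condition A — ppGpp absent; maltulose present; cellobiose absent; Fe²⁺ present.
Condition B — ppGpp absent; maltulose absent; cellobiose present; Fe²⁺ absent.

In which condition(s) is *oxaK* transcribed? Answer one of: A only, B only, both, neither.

A only

Condition A:
ppGpp is absent, so KepT is inactive.
With no repressor bound, *fubF* is transcribed.
So FubF is produced and active.
Maltulose is present, so NerY is active.
With repressor FubF bound, *pexJ* is not transcribed.
So PexJ is not produced.
Cellobiose is absent, so KulN is inactive.
Fe²⁺ is present, so GorN is inactive.
Required activator KulN is absent, so *qilX* is not transcribed.
So QilX is not produced.
With no repressor bound, *morJ* is transcribed.
So MorJ is produced and active.
No repressor is bound and MorJ is active, so *oxaK* is transcribed.
→ *oxaK* is ON in A.
Condition B:
ppGpp is absent, so KepT is inactive.
With no repressor bound, *fubF* is transcribed.
So FubF is produced and active.
Maltulose is absent, so NerY is inactive.
With repressor FubF bound, *pexJ* is not transcribed.
So PexJ is not produced.
Cellobiose is present, so KulN is active.
Fe²⁺ is absent, so GorN is active.
No repressor is bound and KulN and GorN are active, so *qilX* is transcribed.
So QilX is produced and active.
With repressor QilX bound, *morJ* is not transcribed.
So MorJ is not produced.
Required activator MorJ is absent, so *oxaK* is not transcribed.
→ *oxaK* is OFF in B.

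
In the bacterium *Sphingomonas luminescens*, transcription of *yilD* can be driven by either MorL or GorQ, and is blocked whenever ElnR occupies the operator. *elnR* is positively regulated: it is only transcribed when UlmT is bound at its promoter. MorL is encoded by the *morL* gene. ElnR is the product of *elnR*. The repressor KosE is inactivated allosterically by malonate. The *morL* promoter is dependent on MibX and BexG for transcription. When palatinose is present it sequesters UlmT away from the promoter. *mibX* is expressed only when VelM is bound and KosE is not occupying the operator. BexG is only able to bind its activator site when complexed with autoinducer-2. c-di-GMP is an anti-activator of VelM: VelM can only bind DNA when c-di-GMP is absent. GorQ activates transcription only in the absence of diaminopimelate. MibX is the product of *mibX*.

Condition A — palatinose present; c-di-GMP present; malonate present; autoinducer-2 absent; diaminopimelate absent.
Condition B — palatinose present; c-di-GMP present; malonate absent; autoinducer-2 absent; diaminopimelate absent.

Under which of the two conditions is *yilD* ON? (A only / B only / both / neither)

both

Condition A:
Palatinose is present, so UlmT is inactive.
Required activator UlmT is absent, so *elnR* is not transcribed.
So ElnR is not produced.
c-di-GMP is present, so VelM is inactive.
Malonate is present, so KosE is inactive.
Required activator VelM is absent, so *mibX* is not transcribed.
So MibX is not produced.
Autoinducer-2 is absent, so BexG is inactive.
Required activator MibX is absent, so *morL* is not transcribed.
So MorL is not produced.
Diaminopimelate is absent, so GorQ is active.
Activator GorQ is present, so *yilD* is transcribed.
→ *yilD* is ON in A.
Condition B:
Palatinose is present, so UlmT is inactive.
Required activator UlmT is absent, so *elnR* is not transcribed.
So ElnR is not produced.
c-di-GMP is present, so VelM is inactive.
Malonate is absent, so KosE is active.
With repressor KosE bound, *mibX* is not transcribed.
So MibX is not produced.
Autoinducer-2 is absent, so BexG is inactive.
Required activator MibX is absent, so *morL* is not transcribed.
So MorL is not produced.
Diaminopimelate is absent, so GorQ is active.
Activator GorQ is present, so *yilD* is transcribed.
→ *yilD* is ON in B.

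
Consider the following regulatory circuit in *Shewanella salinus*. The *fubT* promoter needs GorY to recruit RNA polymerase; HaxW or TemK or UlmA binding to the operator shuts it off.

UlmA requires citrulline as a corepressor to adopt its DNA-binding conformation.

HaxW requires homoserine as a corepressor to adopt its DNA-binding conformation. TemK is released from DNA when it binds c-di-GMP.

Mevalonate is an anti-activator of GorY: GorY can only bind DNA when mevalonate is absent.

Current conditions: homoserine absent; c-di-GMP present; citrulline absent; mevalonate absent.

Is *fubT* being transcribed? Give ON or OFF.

ON

Homoserine is absent, so HaxW is inactive.
c-di-GMP is present, so TemK is inactive.
Citrulline is absent, so UlmA is inactive.
Mevalonate is absent, so GorY is active.
No repressor is bound and GorY is active, so *fubT* is transcribed.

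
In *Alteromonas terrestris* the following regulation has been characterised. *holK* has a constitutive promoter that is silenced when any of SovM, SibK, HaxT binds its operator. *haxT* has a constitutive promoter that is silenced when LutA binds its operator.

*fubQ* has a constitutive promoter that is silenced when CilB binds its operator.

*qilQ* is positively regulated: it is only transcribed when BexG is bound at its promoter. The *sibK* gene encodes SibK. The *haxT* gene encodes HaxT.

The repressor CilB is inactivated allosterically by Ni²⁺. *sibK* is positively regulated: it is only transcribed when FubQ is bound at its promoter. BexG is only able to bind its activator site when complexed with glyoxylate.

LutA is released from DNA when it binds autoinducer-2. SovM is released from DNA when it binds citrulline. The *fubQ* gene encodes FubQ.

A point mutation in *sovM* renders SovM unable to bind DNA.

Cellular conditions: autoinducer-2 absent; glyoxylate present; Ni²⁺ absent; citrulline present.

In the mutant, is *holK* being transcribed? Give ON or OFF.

ON

SovM is non-functional in this strain, so it has no effect.
Ni²⁺ is absent, so CilB is active.
With repressor CilB bound, *fubQ* is not transcribed.
So FubQ is not produced.
Required activator FubQ is absent, so *sibK* is not transcribed.
So SibK is not produced.
Autoinducer-2 is absent, so LutA is active.
With repressor LutA bound, *haxT* is not transcribed.
So HaxT is not produced.
With no repressor bound, *holK* is transcribed.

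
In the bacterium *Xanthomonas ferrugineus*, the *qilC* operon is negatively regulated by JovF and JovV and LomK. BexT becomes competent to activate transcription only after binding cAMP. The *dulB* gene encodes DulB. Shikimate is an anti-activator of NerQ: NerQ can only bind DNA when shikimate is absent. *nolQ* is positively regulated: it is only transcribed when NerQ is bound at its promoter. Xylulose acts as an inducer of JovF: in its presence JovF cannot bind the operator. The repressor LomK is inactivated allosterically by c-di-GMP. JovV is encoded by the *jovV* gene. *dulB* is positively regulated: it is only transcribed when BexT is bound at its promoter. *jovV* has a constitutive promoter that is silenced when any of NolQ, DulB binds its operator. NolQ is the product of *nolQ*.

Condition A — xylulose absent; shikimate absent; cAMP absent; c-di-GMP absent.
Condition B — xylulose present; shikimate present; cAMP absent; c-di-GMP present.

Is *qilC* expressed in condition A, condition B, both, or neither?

neither

Condition A:
Xylulose is absent, so JovF is active.
Shikimate is absent, so NerQ is active.
No repressor is bound and NerQ is active, so *nolQ* is transcribed.
So NolQ is produced and active.
cAMP is absent, so BexT is inactive.
Required activator BexT is absent, so *dulB* is not transcribed.
So DulB is not produced.
With repressor NolQ bound, *jovV* is not transcribed.
So JovV is not produced.
c-di-GMP is absent, so LomK is active.
With repressor JovF bound, *qilC* is not transcribed.
→ *qilC* is OFF in A.
Condition B:
Xylulose is present, so JovF is inactive.
Shikimate is present, so NerQ is inactive.
Required activator NerQ is absent, so *nolQ* is not transcribed.
So NolQ is not produced.
cAMP is absent, so BexT is inactive.
Required activator BexT is absent, so *dulB* is not transcribed.
So DulB is not produced.
With no repressor bound, *jovV* is transcribed.
So JovV is produced and active.
c-di-GMP is present, so LomK is inactive.
With repressor JovV bound, *qilC* is not transcribed.
→ *qilC* is OFF in B.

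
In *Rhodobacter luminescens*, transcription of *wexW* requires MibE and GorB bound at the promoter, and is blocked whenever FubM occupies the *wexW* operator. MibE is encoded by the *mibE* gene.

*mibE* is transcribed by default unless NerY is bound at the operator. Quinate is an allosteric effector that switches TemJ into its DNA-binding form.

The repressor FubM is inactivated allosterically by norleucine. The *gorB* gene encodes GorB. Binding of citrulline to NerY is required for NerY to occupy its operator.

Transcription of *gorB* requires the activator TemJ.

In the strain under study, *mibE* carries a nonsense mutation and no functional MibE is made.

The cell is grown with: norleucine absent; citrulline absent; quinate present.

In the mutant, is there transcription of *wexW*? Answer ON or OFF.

OFF

MibE is non-functional in this strain, so it has no effect.
Norleucine is absent, so FubM is active.
Quinate is present, so TemJ is active.
No repressor is bound and TemJ is active, so *gorB* is transcribed.
So GorB is produced and active.
With repressor FubM bound, *wexW* is not transcribed.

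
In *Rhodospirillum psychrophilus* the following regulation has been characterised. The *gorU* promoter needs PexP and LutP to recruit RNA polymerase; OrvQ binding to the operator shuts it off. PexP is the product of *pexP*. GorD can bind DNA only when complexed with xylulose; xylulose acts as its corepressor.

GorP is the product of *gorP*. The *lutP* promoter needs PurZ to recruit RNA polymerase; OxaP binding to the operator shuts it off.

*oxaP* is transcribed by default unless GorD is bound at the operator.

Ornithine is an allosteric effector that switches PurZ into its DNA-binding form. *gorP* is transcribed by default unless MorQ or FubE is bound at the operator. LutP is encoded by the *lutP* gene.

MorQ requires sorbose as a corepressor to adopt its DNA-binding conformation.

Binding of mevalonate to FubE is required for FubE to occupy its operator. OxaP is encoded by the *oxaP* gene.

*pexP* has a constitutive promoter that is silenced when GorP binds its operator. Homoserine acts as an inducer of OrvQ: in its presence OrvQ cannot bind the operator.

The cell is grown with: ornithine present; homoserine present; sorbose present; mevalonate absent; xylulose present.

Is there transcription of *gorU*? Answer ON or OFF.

Sorbose is present, so MorQ is active.
Mevalonate is absent, so FubE is inactive.
With repressor MorQ bound, *gorP* is not transcribed.
So GorP is not produced.
With no repressor bound, *pexP* is transcribed.
So PexP is produced and active.
Homoserine is present, so OrvQ is inactive.
Ornithine is present, so PurZ is active.
Xylulose is present, so GorD is active.
With repressor GorD bound, *oxaP* is not transcribed.
So OxaP is not produced.
No repressor is bound and PurZ is active, so *lutP* is transcribed.
So LutP is produced and active.
No repressor is bound and PexP and LutP are active, so *gorU* is transcribed.

ON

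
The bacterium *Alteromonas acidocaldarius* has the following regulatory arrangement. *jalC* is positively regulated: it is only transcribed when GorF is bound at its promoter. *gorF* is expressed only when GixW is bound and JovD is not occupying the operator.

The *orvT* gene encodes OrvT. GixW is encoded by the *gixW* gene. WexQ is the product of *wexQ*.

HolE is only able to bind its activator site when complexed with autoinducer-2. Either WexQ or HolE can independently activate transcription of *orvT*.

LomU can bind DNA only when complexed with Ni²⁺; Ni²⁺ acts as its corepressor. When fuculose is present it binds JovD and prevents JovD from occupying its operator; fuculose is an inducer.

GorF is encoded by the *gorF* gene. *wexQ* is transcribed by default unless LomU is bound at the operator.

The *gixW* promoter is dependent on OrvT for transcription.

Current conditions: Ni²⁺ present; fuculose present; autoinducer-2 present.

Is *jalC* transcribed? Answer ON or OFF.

ON

Ni²⁺ is present, so LomU is active.
With repressor LomU bound, *wexQ* is not transcribed.
So WexQ is not produced.
Autoinducer-2 is present, so HolE is active.
Activator HolE is present, so *orvT* is transcribed.
So OrvT is produced and active.
No repressor is bound and OrvT is active, so *gixW* is transcribed.
So GixW is produced and active.
Fuculose is present, so JovD is inactive.
No repressor is bound and GixW is active, so *gorF* is transcribed.
So GorF is produced and active.
No repressor is bound and GorF is active, so *jalC* is transcribed.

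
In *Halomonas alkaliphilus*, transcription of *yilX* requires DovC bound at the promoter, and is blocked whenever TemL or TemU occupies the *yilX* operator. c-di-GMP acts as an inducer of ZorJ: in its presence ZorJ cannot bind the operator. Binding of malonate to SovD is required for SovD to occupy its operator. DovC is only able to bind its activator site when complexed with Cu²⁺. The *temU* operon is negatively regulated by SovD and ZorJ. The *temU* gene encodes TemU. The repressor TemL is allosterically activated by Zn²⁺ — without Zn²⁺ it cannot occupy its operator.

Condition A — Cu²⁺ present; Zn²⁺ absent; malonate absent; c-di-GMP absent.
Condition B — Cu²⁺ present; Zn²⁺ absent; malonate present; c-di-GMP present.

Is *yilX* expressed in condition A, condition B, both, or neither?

Condition A:
Cu²⁺ is present, so DovC is active.
Zn²⁺ is absent, so TemL is inactive.
Malonate is absent, so SovD is inactive.
c-di-GMP is absent, so ZorJ is active.
With repressor ZorJ bound, *temU* is not transcribed.
So TemU is not produced.
No repressor is bound and DovC is active, so *yilX* is transcribed.
→ *yilX* is ON in A.
Condition B:
Cu²⁺ is present, so DovC is active.
Zn²⁺ is absent, so TemL is inactive.
Malonate is present, so SovD is active.
c-di-GMP is present, so ZorJ is inactive.
With repressor SovD bound, *temU* is not transcribed.
So TemU is not produced.
No repressor is bound and DovC is active, so *yilX* is transcribed.
→ *yilX* is ON in B.

both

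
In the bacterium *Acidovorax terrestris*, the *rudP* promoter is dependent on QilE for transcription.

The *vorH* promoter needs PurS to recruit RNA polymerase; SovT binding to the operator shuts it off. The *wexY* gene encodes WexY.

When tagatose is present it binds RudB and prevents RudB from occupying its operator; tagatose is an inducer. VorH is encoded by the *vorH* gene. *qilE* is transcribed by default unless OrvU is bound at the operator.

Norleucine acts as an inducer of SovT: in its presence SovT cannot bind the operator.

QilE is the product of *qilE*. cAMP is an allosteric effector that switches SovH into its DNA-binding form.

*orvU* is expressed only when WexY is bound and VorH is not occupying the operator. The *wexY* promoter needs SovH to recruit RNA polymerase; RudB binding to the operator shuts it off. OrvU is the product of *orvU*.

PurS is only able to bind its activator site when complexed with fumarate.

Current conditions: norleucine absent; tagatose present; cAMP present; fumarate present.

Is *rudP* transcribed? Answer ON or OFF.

OFF

Tagatose is present, so RudB is inactive.
cAMP is present, so SovH is active.
No repressor is bound and SovH is active, so *wexY* is transcribed.
So WexY is produced and active.
Fumarate is present, so PurS is active.
Norleucine is absent, so SovT is active.
With repressor SovT bound, *vorH* is not transcribed.
So VorH is not produced.
No repressor is bound and WexY is active, so *orvU* is transcribed.
So OrvU is produced and active.
With repressor OrvU bound, *qilE* is not transcribed.
So QilE is not produced.
Required activator QilE is absent, so *rudP* is not transcribed.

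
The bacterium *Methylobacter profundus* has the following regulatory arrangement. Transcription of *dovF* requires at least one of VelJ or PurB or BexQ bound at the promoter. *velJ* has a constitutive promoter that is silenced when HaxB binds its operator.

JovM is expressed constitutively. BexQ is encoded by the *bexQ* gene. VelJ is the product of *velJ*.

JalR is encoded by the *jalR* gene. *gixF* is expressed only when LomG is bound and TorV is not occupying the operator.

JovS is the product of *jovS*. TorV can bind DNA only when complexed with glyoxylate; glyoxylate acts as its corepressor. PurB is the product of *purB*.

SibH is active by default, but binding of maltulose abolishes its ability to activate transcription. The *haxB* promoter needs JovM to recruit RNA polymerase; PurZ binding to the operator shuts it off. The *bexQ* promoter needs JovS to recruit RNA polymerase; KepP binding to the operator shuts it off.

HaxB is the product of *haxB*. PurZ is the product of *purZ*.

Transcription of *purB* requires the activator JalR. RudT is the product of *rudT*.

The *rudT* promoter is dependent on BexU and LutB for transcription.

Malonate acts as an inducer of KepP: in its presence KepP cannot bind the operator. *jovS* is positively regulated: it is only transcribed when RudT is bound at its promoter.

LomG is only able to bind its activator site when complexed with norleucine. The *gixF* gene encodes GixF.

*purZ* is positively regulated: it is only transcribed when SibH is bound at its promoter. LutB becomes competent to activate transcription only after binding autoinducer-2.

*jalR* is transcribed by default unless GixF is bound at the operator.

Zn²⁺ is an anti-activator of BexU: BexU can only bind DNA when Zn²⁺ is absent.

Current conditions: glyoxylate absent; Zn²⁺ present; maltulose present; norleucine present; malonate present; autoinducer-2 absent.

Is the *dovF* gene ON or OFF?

Maltulose is present, so SibH is inactive.
Required activator SibH is absent, so *purZ* is not transcribed.
So PurZ is not produced.
JovM is produced constitutively and is active.
No repressor is bound and JovM is active, so *haxB* is transcribed.
So HaxB is produced and active.
With repressor HaxB bound, *velJ* is not transcribed.
So VelJ is not produced.
Norleucine is present, so LomG is active.
Glyoxylate is absent, so TorV is inactive.
No repressor is bound and LomG is active, so *gixF* is transcribed.
So GixF is produced and active.
With repressor GixF bound, *jalR* is not transcribed.
So JalR is not produced.
Required activator JalR is absent, so *purB* is not transcribed.
So PurB is not produced.
Malonate is present, so KepP is inactive.
Zn²⁺ is present, so BexU is inactive.
Autoinducer-2 is absent, so LutB is inactive.
Required activator BexU is absent, so *rudT* is not transcribed.
So RudT is not produced.
Required activator RudT is absent, so *jovS* is not transcribed.
So JovS is not produced.
Required activator JovS is absent, so *bexQ* is not transcribed.
So BexQ is not produced.
No activator is available at the *dovF* promoter, so *dovF* is not transcribed.

OFF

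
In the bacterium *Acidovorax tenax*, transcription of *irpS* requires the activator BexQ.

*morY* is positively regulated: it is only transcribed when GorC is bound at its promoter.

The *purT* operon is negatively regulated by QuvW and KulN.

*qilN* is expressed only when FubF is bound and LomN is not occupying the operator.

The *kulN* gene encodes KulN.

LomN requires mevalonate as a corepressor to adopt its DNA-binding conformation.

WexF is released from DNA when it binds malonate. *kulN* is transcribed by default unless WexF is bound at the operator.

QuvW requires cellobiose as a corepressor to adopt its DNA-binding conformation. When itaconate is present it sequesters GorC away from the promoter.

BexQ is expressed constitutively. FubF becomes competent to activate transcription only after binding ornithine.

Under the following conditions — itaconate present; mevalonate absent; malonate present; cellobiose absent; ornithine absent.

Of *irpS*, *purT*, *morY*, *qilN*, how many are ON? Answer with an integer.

BexQ is produced constitutively and is active.
No repressor is bound and BexQ is active, so *irpS* is transcribed.
→ *irpS* is ON.
Cellobiose is absent, so QuvW is inactive.
Malonate is present, so WexF is inactive.
With no repressor bound, *kulN* is transcribed.
So KulN is produced and active.
With repressor KulN bound, *purT* is not transcribed.
→ *purT* is OFF.
Itaconate is present, so GorC is inactive.
Required activator GorC is absent, so *morY* is not transcribed.
→ *morY* is OFF.
Ornithine is absent, so FubF is inactive.
Mevalonate is absent, so LomN is inactive.
Required activator FubF is absent, so *qilN* is not transcribed.
→ *qilN* is OFF.
1 of the 4 genes is transcribed.

1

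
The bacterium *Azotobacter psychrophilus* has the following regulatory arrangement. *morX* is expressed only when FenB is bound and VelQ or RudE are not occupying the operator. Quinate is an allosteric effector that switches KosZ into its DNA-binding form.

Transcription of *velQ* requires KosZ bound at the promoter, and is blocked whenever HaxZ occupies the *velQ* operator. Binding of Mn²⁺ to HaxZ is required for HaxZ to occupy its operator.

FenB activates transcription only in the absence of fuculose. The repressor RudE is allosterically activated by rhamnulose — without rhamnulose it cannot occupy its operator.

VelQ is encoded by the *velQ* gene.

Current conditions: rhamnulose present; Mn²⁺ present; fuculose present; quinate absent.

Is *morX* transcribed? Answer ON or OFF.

Quinate is absent, so KosZ is inactive.
Mn²⁺ is present, so HaxZ is active.
With repressor HaxZ bound, *velQ* is not transcribed.
So VelQ is not produced.
Rhamnulose is present, so RudE is active.
Fuculose is present, so FenB is inactive.
With repressor RudE bound, *morX* is not transcribed.

OFF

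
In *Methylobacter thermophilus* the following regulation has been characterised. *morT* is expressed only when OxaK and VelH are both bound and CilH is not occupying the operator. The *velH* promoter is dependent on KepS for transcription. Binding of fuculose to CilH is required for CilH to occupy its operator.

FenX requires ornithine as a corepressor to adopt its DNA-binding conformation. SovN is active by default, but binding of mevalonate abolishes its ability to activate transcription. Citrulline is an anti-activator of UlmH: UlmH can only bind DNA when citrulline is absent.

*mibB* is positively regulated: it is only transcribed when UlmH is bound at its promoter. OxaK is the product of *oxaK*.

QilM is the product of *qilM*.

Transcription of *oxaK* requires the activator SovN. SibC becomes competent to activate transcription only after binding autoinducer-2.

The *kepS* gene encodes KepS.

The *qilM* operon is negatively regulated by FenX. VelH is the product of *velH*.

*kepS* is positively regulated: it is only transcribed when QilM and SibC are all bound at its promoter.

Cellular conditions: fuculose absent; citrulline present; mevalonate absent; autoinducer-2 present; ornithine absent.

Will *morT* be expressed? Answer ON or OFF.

ON

Fuculose is absent, so CilH is inactive.
Mevalonate is absent, so SovN is active.
No repressor is bound and SovN is active, so *oxaK* is transcribed.
So OxaK is produced and active.
Ornithine is absent, so FenX is inactive.
With no repressor bound, *qilM* is transcribed.
So QilM is produced and active.
Autoinducer-2 is present, so SibC is active.
No repressor is bound and QilM and SibC are active, so *kepS* is transcribed.
So KepS is produced and active.
No repressor is bound and KepS is active, so *velH* is transcribed.
So VelH is produced and active.
No repressor is bound and OxaK and VelH are active, so *morT* is transcribed.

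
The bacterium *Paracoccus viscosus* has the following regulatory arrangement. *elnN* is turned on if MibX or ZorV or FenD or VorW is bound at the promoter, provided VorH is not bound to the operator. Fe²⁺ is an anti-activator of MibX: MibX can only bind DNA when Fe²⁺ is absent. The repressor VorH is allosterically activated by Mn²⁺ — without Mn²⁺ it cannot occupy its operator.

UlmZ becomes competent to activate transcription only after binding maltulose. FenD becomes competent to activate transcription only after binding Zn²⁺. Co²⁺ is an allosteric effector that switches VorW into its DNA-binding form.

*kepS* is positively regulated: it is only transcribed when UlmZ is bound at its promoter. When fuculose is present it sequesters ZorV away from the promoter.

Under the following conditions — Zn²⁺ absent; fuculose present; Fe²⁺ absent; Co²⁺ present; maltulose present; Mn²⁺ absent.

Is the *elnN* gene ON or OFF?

Mn²⁺ is absent, so VorH is inactive.
Fe²⁺ is absent, so MibX is active.
Fuculose is present, so ZorV is inactive.
Zn²⁺ is absent, so FenD is inactive.
Co²⁺ is present, so VorW is active.
Activator MibX is present, so *elnN* is transcribed.

ON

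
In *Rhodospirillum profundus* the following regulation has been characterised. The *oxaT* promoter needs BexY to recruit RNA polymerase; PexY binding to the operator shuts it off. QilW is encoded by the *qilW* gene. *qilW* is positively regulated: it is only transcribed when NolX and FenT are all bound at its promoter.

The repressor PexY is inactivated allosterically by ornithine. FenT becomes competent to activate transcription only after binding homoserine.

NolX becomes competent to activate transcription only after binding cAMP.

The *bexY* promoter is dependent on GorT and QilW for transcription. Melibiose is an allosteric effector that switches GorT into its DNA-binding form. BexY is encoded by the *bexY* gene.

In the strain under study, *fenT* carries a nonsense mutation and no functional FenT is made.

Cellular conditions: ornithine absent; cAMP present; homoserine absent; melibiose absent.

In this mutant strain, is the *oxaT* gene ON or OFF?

OFF

Ornithine is absent, so PexY is active.
Melibiose is absent, so GorT is inactive.
cAMP is present, so NolX is active.
FenT is non-functional in this strain, so it has no effect.
Required activator FenT is absent, so *qilW* is not transcribed.
So QilW is not produced.
Required activator GorT is absent, so *bexY* is not transcribed.
So BexY is not produced.
With repressor PexY bound, *oxaT* is not transcribed.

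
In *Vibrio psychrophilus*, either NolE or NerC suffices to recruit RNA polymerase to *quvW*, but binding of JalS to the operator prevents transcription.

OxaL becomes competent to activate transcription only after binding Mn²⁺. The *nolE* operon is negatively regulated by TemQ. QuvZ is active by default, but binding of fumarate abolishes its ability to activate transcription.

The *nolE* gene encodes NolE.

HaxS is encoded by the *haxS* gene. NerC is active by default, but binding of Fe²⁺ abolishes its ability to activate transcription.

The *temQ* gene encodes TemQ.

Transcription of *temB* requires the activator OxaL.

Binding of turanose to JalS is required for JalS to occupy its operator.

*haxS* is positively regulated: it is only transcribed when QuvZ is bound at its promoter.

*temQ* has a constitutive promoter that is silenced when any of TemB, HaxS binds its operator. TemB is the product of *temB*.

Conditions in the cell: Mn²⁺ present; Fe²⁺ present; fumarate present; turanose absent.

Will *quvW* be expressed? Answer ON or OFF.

ON

Turanose is absent, so JalS is inactive.
Mn²⁺ is present, so OxaL is active.
No repressor is bound and OxaL is active, so *temB* is transcribed.
So TemB is produced and active.
Fumarate is present, so QuvZ is inactive.
Required activator QuvZ is absent, so *haxS* is not transcribed.
So HaxS is not produced.
With repressor TemB bound, *temQ* is not transcribed.
So TemQ is not produced.
With no repressor bound, *nolE* is transcribed.
So NolE is produced and active.
Fe²⁺ is present, so NerC is inactive.
Activator NolE is present, so *quvW* is transcribed.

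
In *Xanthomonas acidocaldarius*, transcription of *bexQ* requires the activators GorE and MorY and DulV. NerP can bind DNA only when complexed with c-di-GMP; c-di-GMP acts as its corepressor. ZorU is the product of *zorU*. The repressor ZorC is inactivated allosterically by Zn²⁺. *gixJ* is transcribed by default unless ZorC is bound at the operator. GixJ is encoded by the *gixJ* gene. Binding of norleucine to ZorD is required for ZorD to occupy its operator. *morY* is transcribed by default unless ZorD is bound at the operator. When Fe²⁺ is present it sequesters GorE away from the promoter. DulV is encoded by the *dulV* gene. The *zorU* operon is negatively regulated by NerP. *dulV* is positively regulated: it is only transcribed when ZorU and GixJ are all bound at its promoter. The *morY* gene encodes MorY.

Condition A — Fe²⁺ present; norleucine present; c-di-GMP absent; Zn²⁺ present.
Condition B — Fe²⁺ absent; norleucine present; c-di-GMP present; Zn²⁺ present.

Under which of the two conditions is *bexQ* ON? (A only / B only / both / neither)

neither

Condition A:
Fe²⁺ is present, so GorE is inactive.
Norleucine is present, so ZorD is active.
With repressor ZorD bound, *morY* is not transcribed.
So MorY is not produced.
c-di-GMP is absent, so NerP is inactive.
With no repressor bound, *zorU* is transcribed.
So ZorU is produced and active.
Zn²⁺ is present, so ZorC is inactive.
With no repressor bound, *gixJ* is transcribed.
So GixJ is produced and active.
No repressor is bound and ZorU and GixJ are active, so *dulV* is transcribed.
So DulV is produced and active.
Required activator GorE is absent, so *bexQ* is not transcribed.
→ *bexQ* is OFF in A.
Condition B:
Fe²⁺ is absent, so GorE is active.
Norleucine is present, so ZorD is active.
With repressor ZorD bound, *morY* is not transcribed.
So MorY is not produced.
c-di-GMP is present, so NerP is active.
With repressor NerP bound, *zorU* is not transcribed.
So ZorU is not produced.
Zn²⁺ is present, so ZorC is inactive.
With no repressor bound, *gixJ* is transcribed.
So GixJ is produced and active.
Required activator ZorU is absent, so *dulV* is not transcribed.
So DulV is not produced.
Required activator MorY is absent, so *bexQ* is not transcribed.
→ *bexQ* is OFF in B.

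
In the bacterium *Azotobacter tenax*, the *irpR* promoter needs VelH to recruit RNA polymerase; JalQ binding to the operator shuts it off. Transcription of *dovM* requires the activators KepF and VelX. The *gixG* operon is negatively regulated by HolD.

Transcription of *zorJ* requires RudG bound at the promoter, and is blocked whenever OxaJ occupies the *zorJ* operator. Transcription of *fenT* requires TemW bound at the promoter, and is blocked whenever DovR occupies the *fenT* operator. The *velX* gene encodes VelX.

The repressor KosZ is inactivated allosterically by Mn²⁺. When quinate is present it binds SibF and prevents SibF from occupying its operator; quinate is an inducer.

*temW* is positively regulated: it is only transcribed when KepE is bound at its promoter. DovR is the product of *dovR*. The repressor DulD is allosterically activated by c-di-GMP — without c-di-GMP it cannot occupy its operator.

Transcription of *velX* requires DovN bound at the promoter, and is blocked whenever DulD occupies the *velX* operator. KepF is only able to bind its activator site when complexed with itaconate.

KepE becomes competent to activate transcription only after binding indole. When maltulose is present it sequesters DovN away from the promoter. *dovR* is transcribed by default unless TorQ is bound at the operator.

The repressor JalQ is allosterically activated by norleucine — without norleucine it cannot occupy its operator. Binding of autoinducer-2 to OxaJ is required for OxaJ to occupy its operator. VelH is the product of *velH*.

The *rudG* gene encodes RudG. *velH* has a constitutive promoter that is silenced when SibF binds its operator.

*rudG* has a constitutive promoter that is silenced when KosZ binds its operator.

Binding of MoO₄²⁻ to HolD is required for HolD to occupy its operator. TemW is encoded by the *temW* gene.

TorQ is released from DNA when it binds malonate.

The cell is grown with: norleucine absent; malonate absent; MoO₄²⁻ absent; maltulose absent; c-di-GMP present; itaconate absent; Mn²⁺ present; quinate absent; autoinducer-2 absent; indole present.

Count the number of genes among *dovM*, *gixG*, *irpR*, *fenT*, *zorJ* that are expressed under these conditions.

3

Itaconate is absent, so KepF is inactive.
Maltulose is absent, so DovN is active.
c-di-GMP is present, so DulD is active.
With repressor DulD bound, *velX* is not transcribed.
So VelX is not produced.
Required activator KepF is absent, so *dovM* is not transcribed.
→ *dovM* is OFF.
MoO₄²⁻ is absent, so HolD is inactive.
With no repressor bound, *gixG* is transcribed.
→ *gixG* is ON.
Norleucine is absent, so JalQ is inactive.
Quinate is absent, so SibF is active.
With repressor SibF bound, *velH* is not transcribed.
So VelH is not produced.
Required activator VelH is absent, so *irpR* is not transcribed.
→ *irpR* is OFF.
Indole is present, so KepE is active.
No repressor is bound and KepE is active, so *temW* is transcribed.
So TemW is produced and active.
Malonate is absent, so TorQ is active.
With repressor TorQ bound, *dovR* is not transcribed.
So DovR is not produced.
No repressor is bound and TemW is active, so *fenT* is transcribed.
→ *fenT* is ON.
Mn²⁺ is present, so KosZ is inactive.
With no repressor bound, *rudG* is transcribed.
So RudG is produced and active.
Autoinducer-2 is absent, so OxaJ is inactive.
No repressor is bound and RudG is active, so *zorJ* is transcribed.
→ *zorJ* is ON.
3 of the 5 genes are transcribed.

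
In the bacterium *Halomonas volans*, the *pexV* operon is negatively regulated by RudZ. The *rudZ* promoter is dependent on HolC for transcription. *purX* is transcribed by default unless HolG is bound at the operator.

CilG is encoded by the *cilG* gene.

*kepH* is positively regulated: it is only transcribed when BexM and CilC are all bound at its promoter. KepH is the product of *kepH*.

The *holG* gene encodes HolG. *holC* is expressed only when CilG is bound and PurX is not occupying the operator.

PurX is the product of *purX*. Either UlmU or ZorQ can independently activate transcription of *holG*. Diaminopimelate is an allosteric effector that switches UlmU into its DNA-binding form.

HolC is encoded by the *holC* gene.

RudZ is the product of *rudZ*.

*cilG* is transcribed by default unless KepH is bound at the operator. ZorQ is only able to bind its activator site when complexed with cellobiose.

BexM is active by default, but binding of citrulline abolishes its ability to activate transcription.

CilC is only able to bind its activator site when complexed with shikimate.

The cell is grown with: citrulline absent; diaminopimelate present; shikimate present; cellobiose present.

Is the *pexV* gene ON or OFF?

ON

Diaminopimelate is present, so UlmU is active.
Cellobiose is present, so ZorQ is active.
Activator UlmU is present, so *holG* is transcribed.
So HolG is produced and active.
With repressor HolG bound, *purX* is not transcribed.
So PurX is not produced.
Citrulline is absent, so BexM is active.
Shikimate is present, so CilC is active.
No repressor is bound and BexM and CilC are active, so *kepH* is transcribed.
So KepH is produced and active.
With repressor KepH bound, *cilG* is not transcribed.
So CilG is not produced.
Required activator CilG is absent, so *holC* is not transcribed.
So HolC is not produced.
Required activator HolC is absent, so *rudZ* is not transcribed.
So RudZ is not produced.
With no repressor bound, *pexV* is transcribed.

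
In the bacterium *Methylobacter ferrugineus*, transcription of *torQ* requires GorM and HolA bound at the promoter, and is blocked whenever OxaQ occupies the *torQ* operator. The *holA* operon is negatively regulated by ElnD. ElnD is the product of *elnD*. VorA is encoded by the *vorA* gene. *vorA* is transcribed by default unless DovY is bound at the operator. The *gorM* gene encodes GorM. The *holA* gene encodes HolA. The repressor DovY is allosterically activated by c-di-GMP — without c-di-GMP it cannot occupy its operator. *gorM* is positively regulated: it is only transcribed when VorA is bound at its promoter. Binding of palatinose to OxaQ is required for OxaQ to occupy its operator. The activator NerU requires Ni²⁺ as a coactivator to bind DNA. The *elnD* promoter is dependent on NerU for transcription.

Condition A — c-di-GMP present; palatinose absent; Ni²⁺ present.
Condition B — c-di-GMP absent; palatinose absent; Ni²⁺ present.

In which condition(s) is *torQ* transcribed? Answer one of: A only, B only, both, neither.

Condition A:
c-di-GMP is present, so DovY is active.
With repressor DovY bound, *vorA* is not transcribed.
So VorA is not produced.
Required activator VorA is absent, so *gorM* is not transcribed.
So GorM is not produced.
Palatinose is absent, so OxaQ is inactive.
Ni²⁺ is present, so NerU is active.
No repressor is bound and NerU is active, so *elnD* is transcribed.
So ElnD is produced and active.
With repressor ElnD bound, *holA* is not transcribed.
So HolA is not produced.
Required activator GorM is absent, so *torQ* is not transcribed.
→ *torQ* is OFF in A.
Condition B:
c-di-GMP is absent, so DovY is inactive.
With no repressor bound, *vorA* is transcribed.
So VorA is produced and active.
No repressor is bound and VorA is active, so *gorM* is transcribed.
So GorM is produced and active.
Palatinose is absent, so OxaQ is inactive.
Ni²⁺ is present, so NerU is active.
No repressor is bound and NerU is active, so *elnD* is transcribed.
So ElnD is produced and active.
With repressor ElnD bound, *holA* is not transcribed.
So HolA is not produced.
Required activator HolA is absent, so *torQ* is not transcribed.
→ *torQ* is OFF in B.

neither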